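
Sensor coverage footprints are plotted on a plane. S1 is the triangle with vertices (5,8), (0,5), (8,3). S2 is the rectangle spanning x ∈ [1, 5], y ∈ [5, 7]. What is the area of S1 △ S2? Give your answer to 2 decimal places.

|S1| = 17, |S2| = 8, |S1∩S2| = 6.3667.
|S1 △ S2| = |S1| + |S2| − 2·|S1∩S2| = 17 + 8 − 12.7333 = 12.27.

12.27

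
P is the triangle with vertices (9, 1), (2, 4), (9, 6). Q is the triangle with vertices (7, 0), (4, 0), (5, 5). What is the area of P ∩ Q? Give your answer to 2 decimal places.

The intersection is the polygon with vertices (4.579,2.895), (4.97,4.848), (5.051,4.872), (6.103,2.241).
By the shoelace formula its area is 1.74.

1.74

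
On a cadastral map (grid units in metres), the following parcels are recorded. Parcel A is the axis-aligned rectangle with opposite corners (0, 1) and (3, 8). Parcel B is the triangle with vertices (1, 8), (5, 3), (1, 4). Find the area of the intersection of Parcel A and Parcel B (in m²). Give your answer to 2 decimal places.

The intersection is the polygon with vertices (3,3.5), (1,4), (1,8), (3,5.5).
By the shoelace formula its area is 6.00.

6.00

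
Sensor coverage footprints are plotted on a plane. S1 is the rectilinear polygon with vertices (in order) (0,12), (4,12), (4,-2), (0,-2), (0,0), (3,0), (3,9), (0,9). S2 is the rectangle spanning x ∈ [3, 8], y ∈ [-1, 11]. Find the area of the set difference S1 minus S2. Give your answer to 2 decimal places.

|S1| = 29, |S1∩S2| = 12.
|S1 ∖ S2| = |S1| − |S1∩S2| = 29 − 12 = 17.00.

17.00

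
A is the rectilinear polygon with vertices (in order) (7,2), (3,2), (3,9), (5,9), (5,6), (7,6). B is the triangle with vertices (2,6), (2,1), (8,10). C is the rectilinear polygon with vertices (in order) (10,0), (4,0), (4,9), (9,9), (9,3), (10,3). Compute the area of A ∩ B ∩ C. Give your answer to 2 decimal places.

3.00

The intersection is the polygon with vertices (5,8), (5,6), (5.333,6), (4,4), (4,7.333).
By the shoelace formula its area is 3.00.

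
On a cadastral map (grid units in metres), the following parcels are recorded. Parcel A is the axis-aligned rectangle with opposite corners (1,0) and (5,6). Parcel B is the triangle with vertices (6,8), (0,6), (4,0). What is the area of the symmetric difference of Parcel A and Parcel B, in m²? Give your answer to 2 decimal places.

|Parcel A| = 24, |Parcel B| = 22, |Parcel A∩Parcel B| = 15.25.
|Parcel A △ Parcel B| = |Parcel A| + |Parcel B| − 2·|Parcel A∩Parcel B| = 24 + 22 − 30.5 = 15.50.

15.50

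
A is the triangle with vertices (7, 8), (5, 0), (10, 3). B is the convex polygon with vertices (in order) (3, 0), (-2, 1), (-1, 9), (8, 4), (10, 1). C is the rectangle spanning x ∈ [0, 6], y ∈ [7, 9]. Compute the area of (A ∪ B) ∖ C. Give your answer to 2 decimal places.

|A ∪ B| = 70.1507.
|(A ∪ B) ∩ C| = 1.8778.
|(A ∪ B) ∖ C| = 70.1507 − 1.8778 = 68.27.

68.27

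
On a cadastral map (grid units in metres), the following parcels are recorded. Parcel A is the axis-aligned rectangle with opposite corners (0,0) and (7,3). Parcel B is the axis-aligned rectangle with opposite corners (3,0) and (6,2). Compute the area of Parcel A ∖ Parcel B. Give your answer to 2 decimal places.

|Parcel A∩Parcel B|: x∈[3,6], y∈[0,2] → 3·2 = 6.
|Parcel A| = 21.
|Parcel A ∖ Parcel B| = |Parcel A| − |Parcel A∩Parcel B| = 21 − 6 = 15.00.

15.00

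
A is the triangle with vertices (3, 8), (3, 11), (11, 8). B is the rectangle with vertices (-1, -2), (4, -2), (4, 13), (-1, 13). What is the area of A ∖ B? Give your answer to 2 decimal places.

9.19

|A| = 12, |A∩B| = 2.8125.
|A ∖ B| = |A| − |A∩B| = 12 − 2.8125 = 9.19.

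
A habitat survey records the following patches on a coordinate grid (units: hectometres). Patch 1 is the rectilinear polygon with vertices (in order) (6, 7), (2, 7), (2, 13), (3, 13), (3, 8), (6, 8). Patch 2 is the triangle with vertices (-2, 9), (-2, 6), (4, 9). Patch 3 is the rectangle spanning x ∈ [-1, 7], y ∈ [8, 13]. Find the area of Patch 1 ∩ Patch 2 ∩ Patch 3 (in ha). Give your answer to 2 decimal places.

The intersection is the polygon with vertices (3,9), (3,8.5), (2,8), (2,9).
By the shoelace formula its area is 0.75.

0.75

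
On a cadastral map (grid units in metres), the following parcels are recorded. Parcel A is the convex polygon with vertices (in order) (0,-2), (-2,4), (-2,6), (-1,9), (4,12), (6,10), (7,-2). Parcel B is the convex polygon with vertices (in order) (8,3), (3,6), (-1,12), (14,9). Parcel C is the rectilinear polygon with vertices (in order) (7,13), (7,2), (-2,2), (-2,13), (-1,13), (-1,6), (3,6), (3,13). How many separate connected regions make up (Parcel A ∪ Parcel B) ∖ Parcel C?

3

(Parcel A ∪ Parcel B) ∖ Parcel C splits into 3 disjoint pieces (area 20.2821, area 28.6, area 30).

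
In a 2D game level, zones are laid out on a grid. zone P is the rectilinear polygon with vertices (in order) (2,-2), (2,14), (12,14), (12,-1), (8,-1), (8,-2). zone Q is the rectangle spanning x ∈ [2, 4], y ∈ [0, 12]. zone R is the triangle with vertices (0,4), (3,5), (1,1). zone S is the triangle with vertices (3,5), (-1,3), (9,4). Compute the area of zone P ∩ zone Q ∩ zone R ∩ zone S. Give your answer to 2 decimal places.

0.73

The intersection is the polygon with vertices (2.158,3.316), (2,3.3), (2,4.5), (3,5).
By the shoelace formula its area is 0.73.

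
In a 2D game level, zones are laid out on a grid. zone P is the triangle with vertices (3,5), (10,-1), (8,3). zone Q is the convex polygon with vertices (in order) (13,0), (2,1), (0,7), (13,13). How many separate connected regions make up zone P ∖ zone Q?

zone P ∖ zone Q is a single connected region.

1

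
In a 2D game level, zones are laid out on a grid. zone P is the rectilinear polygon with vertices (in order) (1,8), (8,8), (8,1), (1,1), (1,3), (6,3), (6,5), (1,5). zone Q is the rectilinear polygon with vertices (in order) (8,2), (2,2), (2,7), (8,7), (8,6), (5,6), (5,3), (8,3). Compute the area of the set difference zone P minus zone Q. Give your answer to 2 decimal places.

|zone P| = 39, |zone P∩zone Q| = 15.
|zone P ∖ zone Q| = |zone P| − |zone P∩zone Q| = 39 − 15 = 24.00.

24.00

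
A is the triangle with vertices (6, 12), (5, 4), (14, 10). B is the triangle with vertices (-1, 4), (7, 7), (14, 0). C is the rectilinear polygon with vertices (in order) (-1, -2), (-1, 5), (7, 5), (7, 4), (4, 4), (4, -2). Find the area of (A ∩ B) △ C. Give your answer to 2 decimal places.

|A ∩ B| = 4.418.
|(A ∩ B) ∩ C| = 0.6875.
|(A ∩ B) △ C| = 4.418 + 38 − 1.375 = 41.04.

41.04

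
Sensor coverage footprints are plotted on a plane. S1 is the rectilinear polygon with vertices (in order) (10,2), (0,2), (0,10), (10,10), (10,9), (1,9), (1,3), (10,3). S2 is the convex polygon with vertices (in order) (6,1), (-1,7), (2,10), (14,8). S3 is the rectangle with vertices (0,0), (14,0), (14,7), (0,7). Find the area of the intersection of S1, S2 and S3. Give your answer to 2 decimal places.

4.75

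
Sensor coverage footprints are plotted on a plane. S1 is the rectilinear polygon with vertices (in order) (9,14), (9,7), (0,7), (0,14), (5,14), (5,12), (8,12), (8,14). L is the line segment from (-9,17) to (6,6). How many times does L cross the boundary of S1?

The segment meets the boundary at (4.636,7), (0,10.4).

2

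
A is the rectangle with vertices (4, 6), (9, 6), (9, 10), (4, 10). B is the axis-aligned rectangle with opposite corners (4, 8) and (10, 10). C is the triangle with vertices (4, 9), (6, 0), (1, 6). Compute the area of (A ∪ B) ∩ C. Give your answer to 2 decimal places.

The region (A ∪ B) ∩ C is the polygon with vertices (4,6), (4,8), (4,9), (4.667,6).
By the shoelace formula its area is 1.00.

1.00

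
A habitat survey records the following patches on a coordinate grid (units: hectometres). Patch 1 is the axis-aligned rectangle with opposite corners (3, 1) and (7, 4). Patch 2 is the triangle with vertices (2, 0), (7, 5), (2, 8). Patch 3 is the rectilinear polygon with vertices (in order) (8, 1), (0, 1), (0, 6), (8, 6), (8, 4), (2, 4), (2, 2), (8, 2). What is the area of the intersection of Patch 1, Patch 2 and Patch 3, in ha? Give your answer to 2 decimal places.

0.50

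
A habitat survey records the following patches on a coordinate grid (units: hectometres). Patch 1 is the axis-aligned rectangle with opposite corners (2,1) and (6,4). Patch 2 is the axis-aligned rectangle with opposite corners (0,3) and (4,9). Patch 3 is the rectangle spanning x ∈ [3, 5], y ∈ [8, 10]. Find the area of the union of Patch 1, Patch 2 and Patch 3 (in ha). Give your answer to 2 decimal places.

37.00

By inclusion–exclusion:
Individual areas: |Patch 1| = 12, |Patch 2| = 24, |Patch 3| = 4.
|Patch 1∩Patch 2|: x∈[2,4], y∈[3,4] → 2·1 = 2.
|Patch 1∩Patch 3| = 0 (no overlap).
|Patch 2∩Patch 3|: x∈[3,4], y∈[8,9] → 1·1 = 1.
|Patch 1∩Patch 2∩Patch 3| = 0.
|Patch 1 ∪ Patch 2 ∪ Patch 3| = 40 − 3 + 0 = 37.00.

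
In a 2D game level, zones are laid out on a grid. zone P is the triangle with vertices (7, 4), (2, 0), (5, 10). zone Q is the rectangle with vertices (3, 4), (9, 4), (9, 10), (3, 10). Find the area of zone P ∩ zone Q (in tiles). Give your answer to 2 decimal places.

The intersection is the polygon with vertices (5,10), (7,4), (3.2,4).
By the shoelace formula its area is 11.40.

11.40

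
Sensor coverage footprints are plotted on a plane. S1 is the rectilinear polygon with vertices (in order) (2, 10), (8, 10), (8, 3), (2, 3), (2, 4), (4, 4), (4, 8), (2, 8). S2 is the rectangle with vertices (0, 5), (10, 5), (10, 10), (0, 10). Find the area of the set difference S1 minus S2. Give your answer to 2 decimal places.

10.00

|S1| = 34, |S1∩S2| = 24.
|S1 ∖ S2| = |S1| − |S1∩S2| = 34 − 24 = 10.00.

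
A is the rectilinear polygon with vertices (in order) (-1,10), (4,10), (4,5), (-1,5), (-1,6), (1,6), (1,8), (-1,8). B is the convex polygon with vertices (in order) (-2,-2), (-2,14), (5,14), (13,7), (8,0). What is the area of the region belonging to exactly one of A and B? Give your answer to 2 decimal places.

153.50

|A| = 21, |B| = 174.5, |A∩B| = 21.
|A △ B| = |A| + |B| − 2·|A∩B| = 21 + 174.5 − 42 = 153.50.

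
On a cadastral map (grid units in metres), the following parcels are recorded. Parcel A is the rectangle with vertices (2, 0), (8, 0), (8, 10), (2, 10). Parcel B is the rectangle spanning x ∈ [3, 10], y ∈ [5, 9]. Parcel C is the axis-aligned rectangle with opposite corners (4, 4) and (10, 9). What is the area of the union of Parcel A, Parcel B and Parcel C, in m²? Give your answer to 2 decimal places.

By inclusion–exclusion:
Individual areas: |Parcel A| = 60, |Parcel B| = 28, |Parcel C| = 30.
|Parcel A∩Parcel B|: x∈[3,8], y∈[5,9] → 5·4 = 20.
|Parcel A∩Parcel C|: x∈[4,8], y∈[4,9] → 4·5 = 20.
|Parcel B∩Parcel C|: x∈[4,10], y∈[5,9] → 6·4 = 24.
|Parcel A∩Parcel B∩Parcel C| = 16.
|Parcel A ∪ Parcel B ∪ Parcel C| = 118 − 64 + 16 = 70.00.

70.00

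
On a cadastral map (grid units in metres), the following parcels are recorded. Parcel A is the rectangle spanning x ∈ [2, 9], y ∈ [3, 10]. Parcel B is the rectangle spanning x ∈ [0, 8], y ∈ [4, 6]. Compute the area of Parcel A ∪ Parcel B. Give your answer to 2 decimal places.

By inclusion–exclusion:
Individual areas: |Parcel A| = 49, |Parcel B| = 16.
|Parcel A∩Parcel B|: x∈[2,8], y∈[4,6] → 6·2 = 12.
|Parcel A ∪ Parcel B| = 65 − 12 = 53.00.

53.00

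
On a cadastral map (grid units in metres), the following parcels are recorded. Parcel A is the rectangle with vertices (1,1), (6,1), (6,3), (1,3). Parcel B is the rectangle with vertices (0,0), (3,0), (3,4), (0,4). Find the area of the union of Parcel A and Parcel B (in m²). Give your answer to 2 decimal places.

18.00

By inclusion–exclusion:
Individual areas: |Parcel A| = 10, |Parcel B| = 12.
|Parcel A∩Parcel B|: x∈[1,3], y∈[1,3] → 2·2 = 4.
|Parcel A ∪ Parcel B| = 22 − 4 = 18.00.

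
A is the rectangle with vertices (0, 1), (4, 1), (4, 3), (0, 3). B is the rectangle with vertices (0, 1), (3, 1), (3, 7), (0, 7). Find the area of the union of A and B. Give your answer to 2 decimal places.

By inclusion–exclusion:
Individual areas: |A| = 8, |B| = 18.
|A∩B|: x∈[0,3], y∈[1,3] → 3·2 = 6.
|A ∪ B| = 26 − 6 = 20.00.

20.00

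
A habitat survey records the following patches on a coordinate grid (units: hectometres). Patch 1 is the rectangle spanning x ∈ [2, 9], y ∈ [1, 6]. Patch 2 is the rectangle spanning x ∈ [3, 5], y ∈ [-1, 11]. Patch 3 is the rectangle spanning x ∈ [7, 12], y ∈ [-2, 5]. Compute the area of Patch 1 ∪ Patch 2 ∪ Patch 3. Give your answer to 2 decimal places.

76.00

By inclusion–exclusion:
Individual areas: |Patch 1| = 35, |Patch 2| = 24, |Patch 3| = 35.
|Patch 1∩Patch 2|: x∈[3,5], y∈[1,6] → 2·5 = 10.
|Patch 1∩Patch 3|: x∈[7,9], y∈[1,5] → 2·4 = 8.
|Patch 2∩Patch 3| = 0 (no overlap).
|Patch 1∩Patch 2∩Patch 3| = 0.
|Patch 1 ∪ Patch 2 ∪ Patch 3| = 94 − 18 + 0 = 76.00.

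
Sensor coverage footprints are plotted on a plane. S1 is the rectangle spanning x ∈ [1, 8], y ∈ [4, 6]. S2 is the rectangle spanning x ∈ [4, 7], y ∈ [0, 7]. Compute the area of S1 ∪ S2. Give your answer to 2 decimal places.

By inclusion–exclusion:
Individual areas: |S1| = 14, |S2| = 21.
|S1∩S2|: x∈[4,7], y∈[4,6] → 3·2 = 6.
|S1 ∪ S2| = 35 − 6 = 29.00.

29.00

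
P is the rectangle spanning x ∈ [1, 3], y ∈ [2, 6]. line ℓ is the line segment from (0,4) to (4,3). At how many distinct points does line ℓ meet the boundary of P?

2

The segment meets the boundary at (3,3.25), (1,3.75).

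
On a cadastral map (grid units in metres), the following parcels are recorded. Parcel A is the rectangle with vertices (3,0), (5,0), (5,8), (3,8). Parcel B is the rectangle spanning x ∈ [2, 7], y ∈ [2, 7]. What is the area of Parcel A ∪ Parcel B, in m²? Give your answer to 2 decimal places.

By inclusion–exclusion:
Individual areas: |Parcel A| = 16, |Parcel B| = 25.
|Parcel A∩Parcel B|: x∈[3,5], y∈[2,7] → 2·5 = 10.
|Parcel A ∪ Parcel B| = 41 − 10 = 31.00.

31.00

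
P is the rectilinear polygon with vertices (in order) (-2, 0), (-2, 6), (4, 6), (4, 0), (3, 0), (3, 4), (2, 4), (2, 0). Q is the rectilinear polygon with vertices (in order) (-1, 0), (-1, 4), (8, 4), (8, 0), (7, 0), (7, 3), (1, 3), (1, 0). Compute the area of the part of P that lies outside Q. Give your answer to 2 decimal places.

|P| = 32, |P∩Q| = 10.
|P ∖ Q| = |P| − |P∩Q| = 32 − 10 = 22.00.

22.00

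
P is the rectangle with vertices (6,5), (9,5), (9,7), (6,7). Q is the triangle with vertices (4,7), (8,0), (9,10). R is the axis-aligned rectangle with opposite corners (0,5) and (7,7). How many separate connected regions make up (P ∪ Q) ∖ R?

(P ∪ Q) ∖ R is a single connected region.

1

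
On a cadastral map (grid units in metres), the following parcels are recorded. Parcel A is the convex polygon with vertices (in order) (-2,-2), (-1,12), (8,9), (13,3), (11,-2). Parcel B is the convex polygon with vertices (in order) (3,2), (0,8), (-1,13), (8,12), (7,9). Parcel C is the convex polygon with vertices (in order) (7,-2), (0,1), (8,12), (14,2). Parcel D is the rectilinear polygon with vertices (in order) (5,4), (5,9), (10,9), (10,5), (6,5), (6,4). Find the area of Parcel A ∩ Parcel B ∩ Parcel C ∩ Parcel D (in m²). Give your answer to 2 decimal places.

The intersection is the polygon with vertices (5,5.5), (5,7.875), (5.818,9), (7,9).
By the shoelace formula its area is 3.04.

3.04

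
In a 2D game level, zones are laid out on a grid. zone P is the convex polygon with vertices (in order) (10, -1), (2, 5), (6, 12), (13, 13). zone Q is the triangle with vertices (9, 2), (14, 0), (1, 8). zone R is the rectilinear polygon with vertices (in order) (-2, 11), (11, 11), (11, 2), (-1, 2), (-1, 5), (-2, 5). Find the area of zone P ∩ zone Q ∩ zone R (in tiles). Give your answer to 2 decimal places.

4.99

The intersection is the polygon with vertices (10.655,2.058), (10.643,2), (9,2), (2.9,6.575), (3.008,6.764).
By the shoelace formula its area is 4.99.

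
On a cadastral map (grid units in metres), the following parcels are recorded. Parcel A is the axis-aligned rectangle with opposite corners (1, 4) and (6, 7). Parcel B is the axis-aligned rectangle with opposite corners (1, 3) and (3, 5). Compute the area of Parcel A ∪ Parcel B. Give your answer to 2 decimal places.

17.00

By inclusion–exclusion:
Individual areas: |Parcel A| = 15, |Parcel B| = 4.
|Parcel A∩Parcel B|: x∈[1,3], y∈[4,5] → 2·1 = 2.
|Parcel A ∪ Parcel B| = 19 − 2 = 17.00.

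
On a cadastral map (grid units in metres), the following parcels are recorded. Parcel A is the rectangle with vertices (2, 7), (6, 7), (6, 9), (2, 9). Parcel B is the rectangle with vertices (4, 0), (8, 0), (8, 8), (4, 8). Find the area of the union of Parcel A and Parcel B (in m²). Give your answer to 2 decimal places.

By inclusion–exclusion:
Individual areas: |Parcel A| = 8, |Parcel B| = 32.
|Parcel A∩Parcel B|: x∈[4,6], y∈[7,8] → 2·1 = 2.
|Parcel A ∪ Parcel B| = 40 − 2 = 38.00.

38.00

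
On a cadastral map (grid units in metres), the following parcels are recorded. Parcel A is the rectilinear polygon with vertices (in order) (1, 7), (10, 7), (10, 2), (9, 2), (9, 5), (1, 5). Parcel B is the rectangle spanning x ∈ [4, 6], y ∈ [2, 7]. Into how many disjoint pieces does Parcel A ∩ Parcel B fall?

Parcel A ∩ Parcel B is a single connected region.

1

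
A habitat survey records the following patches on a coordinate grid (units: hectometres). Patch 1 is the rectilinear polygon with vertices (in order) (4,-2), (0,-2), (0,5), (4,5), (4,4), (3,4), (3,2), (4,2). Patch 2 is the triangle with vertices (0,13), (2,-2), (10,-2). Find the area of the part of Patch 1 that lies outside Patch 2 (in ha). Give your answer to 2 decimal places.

|Patch 1| = 26, |Patch 1∩Patch 2| = 15.2667.
|Patch 1 ∖ Patch 2| = |Patch 1| − |Patch 1∩Patch 2| = 26 − 15.2667 = 10.73.

10.73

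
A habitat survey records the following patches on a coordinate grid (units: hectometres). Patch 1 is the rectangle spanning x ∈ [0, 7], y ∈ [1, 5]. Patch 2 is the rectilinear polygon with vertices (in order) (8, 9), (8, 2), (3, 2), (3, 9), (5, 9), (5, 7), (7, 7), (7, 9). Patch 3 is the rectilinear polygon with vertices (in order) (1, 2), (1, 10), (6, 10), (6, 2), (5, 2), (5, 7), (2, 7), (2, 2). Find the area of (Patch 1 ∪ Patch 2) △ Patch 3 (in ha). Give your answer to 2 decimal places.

|Patch 1 ∪ Patch 2| = 47.
|(Patch 1 ∪ Patch 2) ∩ Patch 3| = 12.
|(Patch 1 ∪ Patch 2) △ Patch 3| = 47 + 25 − 24 = 48.00.

48.00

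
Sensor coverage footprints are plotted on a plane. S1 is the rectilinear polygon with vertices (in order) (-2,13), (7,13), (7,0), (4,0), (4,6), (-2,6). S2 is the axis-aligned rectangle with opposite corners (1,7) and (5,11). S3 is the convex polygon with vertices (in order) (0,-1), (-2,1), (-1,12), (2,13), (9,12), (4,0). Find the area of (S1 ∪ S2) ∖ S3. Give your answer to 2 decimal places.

19.45

|S1 ∪ S2| = 81.
|(S1 ∪ S2) ∩ S3| = 61.5506.
|(S1 ∪ S2) ∖ S3| = 81 − 61.5506 = 19.45.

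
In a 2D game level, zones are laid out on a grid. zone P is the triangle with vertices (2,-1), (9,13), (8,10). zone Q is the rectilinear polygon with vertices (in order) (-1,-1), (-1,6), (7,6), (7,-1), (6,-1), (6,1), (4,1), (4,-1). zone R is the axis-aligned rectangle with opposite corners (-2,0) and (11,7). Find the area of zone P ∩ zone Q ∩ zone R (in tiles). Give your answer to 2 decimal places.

1.09

The intersection is the polygon with vertices (5.818,6), (2.546,0), (2.5,0), (5.5,6).
By the shoelace formula its area is 1.09.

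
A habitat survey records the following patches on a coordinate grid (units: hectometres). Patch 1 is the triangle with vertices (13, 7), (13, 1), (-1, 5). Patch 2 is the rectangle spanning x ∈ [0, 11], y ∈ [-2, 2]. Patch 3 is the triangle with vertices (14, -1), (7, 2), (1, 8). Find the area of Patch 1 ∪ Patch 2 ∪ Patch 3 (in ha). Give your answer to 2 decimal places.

By inclusion–exclusion:
Individual areas: |Patch 1| = 42, |Patch 2| = 44, |Patch 3| = 12.
|Patch 1∩Patch 2| = 0.3214.
|Patch 1∩Patch 3| = 5.5693.
|Patch 2∩Patch 3| = 2.8132.
|Patch 1∩Patch 2∩Patch 3| = 0.0068.
|Patch 1 ∪ Patch 2 ∪ Patch 3| = 98 − 8.7039 + 0.0068 = 89.30.

89.30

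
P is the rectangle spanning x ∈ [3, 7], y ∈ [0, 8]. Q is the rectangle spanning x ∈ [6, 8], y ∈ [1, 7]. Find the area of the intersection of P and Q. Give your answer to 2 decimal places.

6.00

|P∩Q|: x∈[6,7], y∈[1,7] → 1·6 = 6.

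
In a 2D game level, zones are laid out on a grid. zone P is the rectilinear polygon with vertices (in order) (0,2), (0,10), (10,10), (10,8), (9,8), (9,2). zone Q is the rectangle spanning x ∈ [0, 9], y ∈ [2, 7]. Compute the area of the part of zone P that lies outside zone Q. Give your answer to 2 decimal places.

|zone P| = 74, |zone P∩zone Q| = 45.
|zone P ∖ zone Q| = |zone P| − |zone P∩zone Q| = 74 − 45 = 29.00.

29.00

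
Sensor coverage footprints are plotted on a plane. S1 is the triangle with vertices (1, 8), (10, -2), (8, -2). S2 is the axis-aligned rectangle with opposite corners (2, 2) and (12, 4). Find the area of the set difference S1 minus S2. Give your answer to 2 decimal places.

|S1| = 10, |S1∩S2| = 2.
|S1 ∖ S2| = |S1| − |S1∩S2| = 10 − 2 = 8.00.

8.00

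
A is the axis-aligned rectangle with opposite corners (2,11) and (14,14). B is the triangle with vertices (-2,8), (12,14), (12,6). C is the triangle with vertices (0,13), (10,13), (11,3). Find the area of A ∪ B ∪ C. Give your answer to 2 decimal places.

By inclusion–exclusion:
Individual areas: |A| = 36, |B| = 56, |C| = 50.
|A∩B| = 10.5.
|A∩C| = 16.1818.
|B∩C| = 30.4471.
|A∩B∩C| = 5.5333.
|A ∪ B ∪ C| = 142 − 57.1289 + 5.5333 = 90.40.

90.40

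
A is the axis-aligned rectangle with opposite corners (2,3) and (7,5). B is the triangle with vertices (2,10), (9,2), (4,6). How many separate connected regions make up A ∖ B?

A ∖ B splits into 2 disjoint pieces (area 8.775, area 0.2232).

2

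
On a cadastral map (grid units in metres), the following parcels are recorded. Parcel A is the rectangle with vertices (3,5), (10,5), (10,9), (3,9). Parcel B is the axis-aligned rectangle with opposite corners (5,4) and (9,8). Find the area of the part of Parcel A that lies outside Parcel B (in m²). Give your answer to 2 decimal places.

16.00

|Parcel A∩Parcel B|: x∈[5,9], y∈[5,8] → 4·3 = 12.
|Parcel A| = 28.
|Parcel A ∖ Parcel B| = |Parcel A| − |Parcel A∩Parcel B| = 28 − 12 = 16.00.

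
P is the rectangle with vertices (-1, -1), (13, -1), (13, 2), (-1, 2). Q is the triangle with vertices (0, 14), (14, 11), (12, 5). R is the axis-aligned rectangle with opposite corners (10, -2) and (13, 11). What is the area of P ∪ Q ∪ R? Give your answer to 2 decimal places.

102.00

By inclusion–exclusion:
Individual areas: |P| = 42, |Q| = 45, |R| = 39.
|P∩Q| = 0.
|P∩R|: x∈[10,13], y∈[-1,2] → 3·3 = 9.
|Q∩R| = 15.
|P∩Q∩R| = 0.
|P ∪ Q ∪ R| = 126 − 24 + 0 = 102.00.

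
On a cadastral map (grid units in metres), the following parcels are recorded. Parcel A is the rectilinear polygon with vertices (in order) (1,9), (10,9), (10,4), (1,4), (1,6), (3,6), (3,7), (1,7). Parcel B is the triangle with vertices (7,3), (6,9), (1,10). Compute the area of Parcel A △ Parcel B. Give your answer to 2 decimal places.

33.33

|Parcel A| = 43, |Parcel B| = 14.5, |Parcel A∩Parcel B| = 12.0833.
|Parcel A △ Parcel B| = |Parcel A| + |Parcel B| − 2·|Parcel A∩Parcel B| = 43 + 14.5 − 24.1667 = 33.33.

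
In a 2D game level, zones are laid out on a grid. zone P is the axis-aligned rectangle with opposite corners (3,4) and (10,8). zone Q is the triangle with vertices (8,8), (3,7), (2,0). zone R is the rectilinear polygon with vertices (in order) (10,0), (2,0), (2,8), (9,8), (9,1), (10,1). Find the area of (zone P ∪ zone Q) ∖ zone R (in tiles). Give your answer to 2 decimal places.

4.00

|zone P ∪ zone Q| = 33.5.
|(zone P ∪ zone Q) ∩ zone R| = 29.5.
|(zone P ∪ zone Q) ∖ zone R| = 33.5 − 29.5 = 4.00.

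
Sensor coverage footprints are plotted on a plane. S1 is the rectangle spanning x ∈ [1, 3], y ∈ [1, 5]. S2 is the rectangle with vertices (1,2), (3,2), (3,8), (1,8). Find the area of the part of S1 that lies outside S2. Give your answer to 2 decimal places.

|S1∩S2|: x∈[1,3], y∈[2,5] → 2·3 = 6.
|S1| = 8.
|S1 ∖ S2| = |S1| − |S1∩S2| = 8 − 6 = 2.00.

2.00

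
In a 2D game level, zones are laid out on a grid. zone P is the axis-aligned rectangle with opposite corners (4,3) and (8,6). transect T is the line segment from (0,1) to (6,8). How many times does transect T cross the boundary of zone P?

2

The segment meets the boundary at (4,5.667), (4.286,6).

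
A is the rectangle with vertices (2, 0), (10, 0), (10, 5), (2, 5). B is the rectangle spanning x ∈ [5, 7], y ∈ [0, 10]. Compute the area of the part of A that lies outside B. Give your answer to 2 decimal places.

30.00

|A∩B|: x∈[5,7], y∈[0,5] → 2·5 = 10.
|A| = 40.
|A ∖ B| = |A| − |A∩B| = 40 − 10 = 30.00.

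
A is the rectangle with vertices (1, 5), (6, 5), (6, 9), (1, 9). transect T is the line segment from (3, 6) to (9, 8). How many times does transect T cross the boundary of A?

The segment meets the boundary at (6,7).

1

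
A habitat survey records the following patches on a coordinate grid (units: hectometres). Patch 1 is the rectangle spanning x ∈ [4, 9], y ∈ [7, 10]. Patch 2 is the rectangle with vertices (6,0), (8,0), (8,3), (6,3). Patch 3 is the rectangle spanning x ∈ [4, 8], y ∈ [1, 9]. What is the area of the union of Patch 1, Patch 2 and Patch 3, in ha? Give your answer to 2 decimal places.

41.00

By inclusion–exclusion:
Individual areas: |Patch 1| = 15, |Patch 2| = 6, |Patch 3| = 32.
|Patch 1∩Patch 2| = 0 (no overlap).
|Patch 1∩Patch 3|: x∈[4,8], y∈[7,9] → 4·2 = 8.
|Patch 2∩Patch 3|: x∈[6,8], y∈[1,3] → 2·2 = 4.
|Patch 1∩Patch 2∩Patch 3| = 0.
|Patch 1 ∪ Patch 2 ∪ Patch 3| = 53 − 12 + 0 = 41.00.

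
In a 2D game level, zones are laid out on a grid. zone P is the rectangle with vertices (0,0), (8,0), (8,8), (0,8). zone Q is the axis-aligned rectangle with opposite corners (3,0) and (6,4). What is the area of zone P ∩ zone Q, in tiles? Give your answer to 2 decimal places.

|zone P∩zone Q|: x∈[3,6], y∈[0,4] → 3·4 = 12.

12.00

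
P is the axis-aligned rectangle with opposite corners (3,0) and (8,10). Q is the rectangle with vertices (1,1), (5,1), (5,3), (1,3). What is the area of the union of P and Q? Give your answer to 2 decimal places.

54.00

By inclusion–exclusion:
Individual areas: |P| = 50, |Q| = 8.
|P∩Q|: x∈[3,5], y∈[1,3] → 2·2 = 4.
|P ∪ Q| = 58 − 4 = 54.00.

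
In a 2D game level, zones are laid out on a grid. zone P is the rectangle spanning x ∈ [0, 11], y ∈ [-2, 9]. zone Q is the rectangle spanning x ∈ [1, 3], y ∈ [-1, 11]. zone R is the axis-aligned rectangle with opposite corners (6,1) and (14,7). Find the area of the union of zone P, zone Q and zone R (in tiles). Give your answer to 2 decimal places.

143.00

By inclusion–exclusion:
Individual areas: |zone P| = 121, |zone Q| = 24, |zone R| = 48.
|zone P∩zone Q|: x∈[1,3], y∈[-1,9] → 2·10 = 20.
|zone P∩zone R|: x∈[6,11], y∈[1,7] → 5·6 = 30.
|zone Q∩zone R| = 0 (no overlap).
|zone P∩zone Q∩zone R| = 0.
|zone P ∪ zone Q ∪ zone R| = 193 − 50 + 0 = 143.00.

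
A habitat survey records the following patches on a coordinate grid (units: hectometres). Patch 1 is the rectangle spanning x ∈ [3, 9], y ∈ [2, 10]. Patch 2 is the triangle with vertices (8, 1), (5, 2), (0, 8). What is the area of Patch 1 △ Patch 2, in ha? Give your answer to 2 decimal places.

46.28

|Patch 1| = 48, |Patch 2| = 6.5, |Patch 1∩Patch 2| = 4.1089.
|Patch 1 △ Patch 2| = |Patch 1| + |Patch 2| − 2·|Patch 1∩Patch 2| = 48 + 6.5 − 8.2179 = 46.28.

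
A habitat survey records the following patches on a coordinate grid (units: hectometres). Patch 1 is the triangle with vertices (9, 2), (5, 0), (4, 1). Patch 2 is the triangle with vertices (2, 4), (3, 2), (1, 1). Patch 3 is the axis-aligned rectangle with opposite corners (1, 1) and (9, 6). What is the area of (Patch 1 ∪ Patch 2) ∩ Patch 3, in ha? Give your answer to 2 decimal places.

4.00

|Patch 1 ∪ Patch 2| = 5.5.
|(Patch 1 ∪ Patch 2) ∩ Patch 3| = 4.00.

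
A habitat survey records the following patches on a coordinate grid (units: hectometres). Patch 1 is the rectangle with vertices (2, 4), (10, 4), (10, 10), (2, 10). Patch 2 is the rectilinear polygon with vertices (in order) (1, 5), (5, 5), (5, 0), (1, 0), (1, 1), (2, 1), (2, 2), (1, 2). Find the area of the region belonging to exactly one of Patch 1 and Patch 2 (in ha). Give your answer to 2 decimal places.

|Patch 1| = 48, |Patch 2| = 19, |Patch 1∩Patch 2| = 3.
|Patch 1 △ Patch 2| = |Patch 1| + |Patch 2| − 2·|Patch 1∩Patch 2| = 48 + 19 − 6 = 61.00.

61.00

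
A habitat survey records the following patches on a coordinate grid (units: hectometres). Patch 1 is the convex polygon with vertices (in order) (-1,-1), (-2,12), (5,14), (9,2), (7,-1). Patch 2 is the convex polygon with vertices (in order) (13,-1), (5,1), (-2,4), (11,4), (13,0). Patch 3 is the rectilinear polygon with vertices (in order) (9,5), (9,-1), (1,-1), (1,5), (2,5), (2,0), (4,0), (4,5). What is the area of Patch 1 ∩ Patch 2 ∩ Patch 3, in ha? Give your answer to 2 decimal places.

16.48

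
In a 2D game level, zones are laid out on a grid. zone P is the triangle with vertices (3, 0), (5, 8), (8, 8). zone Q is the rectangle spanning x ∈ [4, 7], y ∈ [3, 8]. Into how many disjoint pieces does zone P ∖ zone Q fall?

zone P ∖ zone Q splits into 2 disjoint pieces (area 1.8125, area 0.8).

2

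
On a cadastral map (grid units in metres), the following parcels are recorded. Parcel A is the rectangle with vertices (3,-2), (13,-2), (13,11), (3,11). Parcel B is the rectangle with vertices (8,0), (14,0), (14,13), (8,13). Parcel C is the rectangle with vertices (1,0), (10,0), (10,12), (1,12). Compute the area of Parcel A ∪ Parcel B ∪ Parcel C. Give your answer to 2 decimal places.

By inclusion–exclusion:
Individual areas: |Parcel A| = 130, |Parcel B| = 78, |Parcel C| = 108.
|Parcel A∩Parcel B|: x∈[8,13], y∈[0,11] → 5·11 = 55.
|Parcel A∩Parcel C|: x∈[3,10], y∈[0,11] → 7·11 = 77.
|Parcel B∩Parcel C|: x∈[8,10], y∈[0,12] → 2·12 = 24.
|Parcel A∩Parcel B∩Parcel C| = 22.
|Parcel A ∪ Parcel B ∪ Parcel C| = 316 − 156 + 22 = 182.00.

182.00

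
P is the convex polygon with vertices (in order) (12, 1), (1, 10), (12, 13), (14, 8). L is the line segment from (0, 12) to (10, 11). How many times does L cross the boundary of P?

1

The segment meets the boundary at (6.098,11.39).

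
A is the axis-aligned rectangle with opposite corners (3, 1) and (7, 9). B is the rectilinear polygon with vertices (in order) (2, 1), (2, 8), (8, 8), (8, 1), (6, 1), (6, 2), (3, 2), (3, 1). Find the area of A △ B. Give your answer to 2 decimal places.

21.00

|A| = 32, |B| = 39, |A∩B| = 25.
|A △ B| = |A| + |B| − 2·|A∩B| = 32 + 39 − 50 = 21.00.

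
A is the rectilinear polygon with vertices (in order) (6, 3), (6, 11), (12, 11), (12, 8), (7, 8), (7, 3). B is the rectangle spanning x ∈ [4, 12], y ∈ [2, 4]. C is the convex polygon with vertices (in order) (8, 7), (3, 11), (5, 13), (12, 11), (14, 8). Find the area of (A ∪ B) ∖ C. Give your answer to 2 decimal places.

20.20

|A ∪ B| = 38.
|(A ∪ B) ∩ C| = 17.8.
|(A ∪ B) ∖ C| = 38 − 17.8 = 20.20.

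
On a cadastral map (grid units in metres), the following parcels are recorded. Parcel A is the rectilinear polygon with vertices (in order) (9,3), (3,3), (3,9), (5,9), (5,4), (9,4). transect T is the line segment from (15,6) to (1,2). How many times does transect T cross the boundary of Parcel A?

The segment meets the boundary at (4.5,3), (8,4).

2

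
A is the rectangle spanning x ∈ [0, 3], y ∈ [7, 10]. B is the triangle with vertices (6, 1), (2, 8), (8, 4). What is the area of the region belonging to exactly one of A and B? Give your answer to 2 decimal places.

21.24

|A| = 9, |B| = 13, |A∩B| = 0.381.
|A △ B| = |A| + |B| − 2·|A∩B| = 9 + 13 − 0.7619 = 21.24.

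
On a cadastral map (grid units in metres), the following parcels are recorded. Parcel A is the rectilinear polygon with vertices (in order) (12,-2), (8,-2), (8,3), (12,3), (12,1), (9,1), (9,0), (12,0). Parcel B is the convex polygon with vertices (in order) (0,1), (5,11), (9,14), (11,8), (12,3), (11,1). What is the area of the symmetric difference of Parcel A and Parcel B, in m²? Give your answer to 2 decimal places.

|Parcel A| = 17, |Parcel B| = 94.5, |Parcel A∩Parcel B| = 7.
|Parcel A △ Parcel B| = |Parcel A| + |Parcel B| − 2·|Parcel A∩Parcel B| = 17 + 94.5 − 14 = 97.50.

97.50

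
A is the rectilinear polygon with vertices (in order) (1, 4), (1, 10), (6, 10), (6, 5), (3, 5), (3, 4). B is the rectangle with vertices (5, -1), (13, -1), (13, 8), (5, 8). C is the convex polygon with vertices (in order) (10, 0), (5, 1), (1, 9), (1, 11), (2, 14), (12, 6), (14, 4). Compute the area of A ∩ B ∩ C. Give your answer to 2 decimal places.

The intersection is the polygon with vertices (5,5), (5,8), (6,8), (6,5).
By the shoelace formula its area is 3.00.

3.00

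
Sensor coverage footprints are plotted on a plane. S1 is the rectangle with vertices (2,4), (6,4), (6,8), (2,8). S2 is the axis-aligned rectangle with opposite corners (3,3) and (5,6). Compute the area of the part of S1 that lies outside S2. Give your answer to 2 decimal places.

|S1∩S2|: x∈[3,5], y∈[4,6] → 2·2 = 4.
|S1| = 16.
|S1 ∖ S2| = |S1| − |S1∩S2| = 16 − 4 = 12.00.

12.00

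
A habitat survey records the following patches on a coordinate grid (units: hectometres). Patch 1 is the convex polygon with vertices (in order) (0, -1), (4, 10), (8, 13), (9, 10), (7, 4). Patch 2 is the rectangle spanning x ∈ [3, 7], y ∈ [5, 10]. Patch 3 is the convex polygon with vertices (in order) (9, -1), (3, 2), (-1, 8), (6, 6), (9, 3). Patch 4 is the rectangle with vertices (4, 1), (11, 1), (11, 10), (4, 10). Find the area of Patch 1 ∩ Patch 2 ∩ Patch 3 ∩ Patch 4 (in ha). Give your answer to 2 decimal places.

The intersection is the polygon with vertices (6,6), (7,5), (4,5), (4,6.571).
By the shoelace formula its area is 3.07.

3.07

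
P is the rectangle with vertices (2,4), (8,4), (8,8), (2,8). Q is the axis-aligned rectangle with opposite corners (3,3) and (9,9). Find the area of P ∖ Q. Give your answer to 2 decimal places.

4.00

|P∩Q|: x∈[3,8], y∈[4,8] → 5·4 = 20.
|P| = 24.
|P ∖ Q| = |P| − |P∩Q| = 24 − 20 = 4.00.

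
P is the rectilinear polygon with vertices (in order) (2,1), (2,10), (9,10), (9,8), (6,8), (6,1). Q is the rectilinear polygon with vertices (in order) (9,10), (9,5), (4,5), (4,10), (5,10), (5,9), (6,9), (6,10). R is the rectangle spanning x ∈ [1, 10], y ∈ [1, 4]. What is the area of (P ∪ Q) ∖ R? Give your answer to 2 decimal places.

|P ∪ Q| = 51.
|(P ∪ Q) ∩ R| = 12.
|(P ∪ Q) ∖ R| = 51 − 12 = 39.00.

39.00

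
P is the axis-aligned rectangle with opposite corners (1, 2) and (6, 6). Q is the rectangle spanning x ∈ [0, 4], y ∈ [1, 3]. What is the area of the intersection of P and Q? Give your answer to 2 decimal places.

3.00

|P∩Q|: x∈[1,4], y∈[2,3] → 3·1 = 3.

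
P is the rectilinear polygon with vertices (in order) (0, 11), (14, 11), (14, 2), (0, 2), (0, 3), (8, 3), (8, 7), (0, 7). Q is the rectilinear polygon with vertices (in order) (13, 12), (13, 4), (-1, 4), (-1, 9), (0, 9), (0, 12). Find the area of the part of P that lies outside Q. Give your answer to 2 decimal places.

|P| = 94, |P∩Q| = 67.
|P ∖ Q| = |P| − |P∩Q| = 94 − 67 = 27.00.

27.00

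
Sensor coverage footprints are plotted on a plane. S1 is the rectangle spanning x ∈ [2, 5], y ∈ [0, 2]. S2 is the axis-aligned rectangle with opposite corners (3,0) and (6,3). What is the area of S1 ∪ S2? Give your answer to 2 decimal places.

By inclusion–exclusion:
Individual areas: |S1| = 6, |S2| = 9.
|S1∩S2|: x∈[3,5], y∈[0,2] → 2·2 = 4.
|S1 ∪ S2| = 15 − 4 = 11.00.

11.00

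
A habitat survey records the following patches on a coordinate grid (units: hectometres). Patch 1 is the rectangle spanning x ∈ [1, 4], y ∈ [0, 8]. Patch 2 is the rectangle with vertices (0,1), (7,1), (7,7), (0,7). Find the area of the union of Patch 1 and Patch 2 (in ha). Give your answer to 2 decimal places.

By inclusion–exclusion:
Individual areas: |Patch 1| = 24, |Patch 2| = 42.
|Patch 1∩Patch 2|: x∈[1,4], y∈[1,7] → 3·6 = 18.
|Patch 1 ∪ Patch 2| = 66 − 18 = 48.00.

48.00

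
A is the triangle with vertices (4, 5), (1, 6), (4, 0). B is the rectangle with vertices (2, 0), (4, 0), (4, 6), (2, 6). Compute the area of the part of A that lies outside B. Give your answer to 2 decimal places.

0.83

|A| = 7.5, |A∩B| = 6.6667.
|A ∖ B| = |A| − |A∩B| = 7.5 − 6.6667 = 0.83.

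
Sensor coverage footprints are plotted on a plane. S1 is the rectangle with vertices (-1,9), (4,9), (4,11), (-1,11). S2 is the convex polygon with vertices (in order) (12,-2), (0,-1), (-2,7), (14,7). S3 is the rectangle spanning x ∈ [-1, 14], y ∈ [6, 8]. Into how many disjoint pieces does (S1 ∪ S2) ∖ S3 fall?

2

(S1 ∪ S2) ∖ S3 splits into 2 disjoint pieces (area 10, area 104.1111).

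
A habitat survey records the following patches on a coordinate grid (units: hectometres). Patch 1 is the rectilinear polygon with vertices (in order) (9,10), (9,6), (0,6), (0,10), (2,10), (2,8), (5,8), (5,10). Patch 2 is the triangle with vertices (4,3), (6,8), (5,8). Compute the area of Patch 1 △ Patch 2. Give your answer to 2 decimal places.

29.30

|Patch 1| = 30, |Patch 2| = 2.5, |Patch 1∩Patch 2| = 1.6.
|Patch 1 △ Patch 2| = |Patch 1| + |Patch 2| − 2·|Patch 1∩Patch 2| = 30 + 2.5 − 3.2 = 29.30.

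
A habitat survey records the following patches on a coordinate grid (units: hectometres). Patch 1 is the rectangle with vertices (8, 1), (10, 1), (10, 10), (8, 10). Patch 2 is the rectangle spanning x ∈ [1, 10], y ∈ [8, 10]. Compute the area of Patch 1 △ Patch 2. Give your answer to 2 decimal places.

28.00

|Patch 1∩Patch 2|: x∈[8,10], y∈[8,10] → 2·2 = 4.
|Patch 1 △ Patch 2| = |Patch 1| + |Patch 2| − 2·|Patch 1∩Patch 2| = 18 + 18 − 8 = 28.00.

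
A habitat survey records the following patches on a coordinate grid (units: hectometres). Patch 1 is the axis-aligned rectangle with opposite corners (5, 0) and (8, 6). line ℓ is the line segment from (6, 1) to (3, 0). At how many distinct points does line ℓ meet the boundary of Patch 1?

1

The segment meets the boundary at (5,0.667).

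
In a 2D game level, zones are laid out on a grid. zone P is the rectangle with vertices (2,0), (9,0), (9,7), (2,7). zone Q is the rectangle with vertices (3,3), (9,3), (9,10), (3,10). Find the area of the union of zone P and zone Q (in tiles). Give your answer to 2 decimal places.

By inclusion–exclusion:
Individual areas: |zone P| = 49, |zone Q| = 42.
|zone P∩zone Q|: x∈[3,9], y∈[3,7] → 6·4 = 24.
|zone P ∪ zone Q| = 91 − 24 = 67.00.

67.00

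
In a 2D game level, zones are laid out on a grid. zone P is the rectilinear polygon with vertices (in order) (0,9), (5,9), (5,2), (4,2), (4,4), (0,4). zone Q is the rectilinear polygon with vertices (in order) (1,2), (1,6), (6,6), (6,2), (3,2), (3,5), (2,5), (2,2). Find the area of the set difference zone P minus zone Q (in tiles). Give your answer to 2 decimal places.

18.00

|zone P| = 27, |zone P∩zone Q| = 9.
|zone P ∖ zone Q| = |zone P| − |zone P∩zone Q| = 27 − 9 = 18.00.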